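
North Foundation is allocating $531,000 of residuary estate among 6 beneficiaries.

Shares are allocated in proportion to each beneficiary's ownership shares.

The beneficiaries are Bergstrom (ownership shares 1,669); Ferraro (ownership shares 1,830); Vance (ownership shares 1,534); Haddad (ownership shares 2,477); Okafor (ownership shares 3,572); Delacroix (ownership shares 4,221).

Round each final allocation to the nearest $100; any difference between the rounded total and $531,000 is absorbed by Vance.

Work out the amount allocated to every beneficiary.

Combined ownership shares = 15,303.
Raw shares: Bergstrom 1,669/15,303 × $531,000 = 57,912.76; Ferraro 1,830/15,303 × $531,000 = 63,499.31; Vance 1,534/15,303 × $531,000 = 53,228.39; Haddad 2,477/15,303 × $531,000 = 85,949.62; Okafor 3,572/15,303 × $531,000 = 123,945.11; Delacroix 4,221/15,303 × $531,000 = 146,464.81.
Rounded to nearest $100: Bergstrom $57,900; Ferraro $63,500; Vance $53,200; Haddad $85,900; Okafor $123,900; Delacroix $146,500. Sum = $530,900.
Difference $531,000 − $530,900 = +$100 applied to Vance: Vance becomes $53,300.

Bergstrom: $57,900 · Ferraro: $63,500 · Vance: $53,300 · Haddad: $85,900 · Okafor: $123,900 · Delacroix: $146,500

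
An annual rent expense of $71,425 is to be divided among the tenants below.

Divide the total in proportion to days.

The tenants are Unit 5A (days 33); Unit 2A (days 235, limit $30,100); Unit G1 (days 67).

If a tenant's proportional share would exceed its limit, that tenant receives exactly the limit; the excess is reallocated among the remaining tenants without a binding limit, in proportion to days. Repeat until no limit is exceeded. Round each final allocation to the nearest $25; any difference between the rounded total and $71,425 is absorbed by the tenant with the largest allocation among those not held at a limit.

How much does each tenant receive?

Days total: 335.
Unconstrained shares: Unit 5A 7,035.90; Unit 2A 50,104.10; Unit G1 14,285.00.
Cap binds for Unit 2A ($30,100); remaining pool $41,325 reallocated over remaining days 100.
Remaining shares: Unit 5A 13,637.25 → $13,625; Unit G1 27,687.75 → $27,700.

Unit 5A: $13,625; Unit 2A: $30,100; Unit G1: $27,700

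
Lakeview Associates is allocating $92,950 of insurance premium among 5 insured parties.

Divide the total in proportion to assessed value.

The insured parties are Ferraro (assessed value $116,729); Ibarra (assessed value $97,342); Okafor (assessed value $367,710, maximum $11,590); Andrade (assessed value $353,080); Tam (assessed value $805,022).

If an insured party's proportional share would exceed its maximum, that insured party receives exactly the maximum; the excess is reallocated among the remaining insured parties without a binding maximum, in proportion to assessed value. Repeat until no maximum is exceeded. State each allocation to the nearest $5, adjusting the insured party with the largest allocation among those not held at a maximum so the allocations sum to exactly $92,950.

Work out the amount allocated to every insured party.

Ferraro: $6,920; Ibarra: $5,770; Okafor: $11,590; Andrade: $20,935; Tam: $47,735

Sum of assessed value: 1,739,883.
Proportional shares (ignoring caps): Ferraro 6,236.03; Ibarra 5,200.31; Okafor 19,644.22; Andrade 18,862.64; Tam 43,006.80.
Cap binds for Okafor ($11,590); residual $81,360 reallocated over remaining assessed value 1,372,173.
Remaining shares: Ferraro 6,921.19 → $6,920; Ibarra 5,771.68 → $5,770; Andrade 20,935.11 → $20,935; Tam 47,732.02 → $47,730.
Rounding difference +$5 applied to Tam → $47,735.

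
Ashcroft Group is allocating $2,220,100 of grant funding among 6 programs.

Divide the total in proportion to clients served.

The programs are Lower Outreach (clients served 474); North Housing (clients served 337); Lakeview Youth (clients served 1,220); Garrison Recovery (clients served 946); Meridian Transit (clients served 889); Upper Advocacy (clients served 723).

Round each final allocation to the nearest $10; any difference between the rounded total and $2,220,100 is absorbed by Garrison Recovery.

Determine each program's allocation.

Sum of clients served: 4,589.
Proportional shares: Lower Outreach 474/4,589 × $2,220,100 = 229,315.19; North Housing 337/4,589 × $2,220,100 = 163,036.33; Lakeview Youth 1,220/4,589 × $2,220,100 = 590,220.53; Garrison Recovery 946/4,589 × $2,220,100 = 457,662.80; Meridian Transit 889/4,589 × $2,220,100 = 430,086.93; Upper Advocacy 723/4,589 × $2,220,100 = 349,778.23.
After rounding ($10): Lower Outreach $229,320; North Housing $163,040; Lakeview Youth $590,220; Garrison Recovery $457,660; Meridian Transit $430,090; Upper Advocacy $349,780. Sum = $2,220,110.
Difference $2,220,100 − $2,220,110 = −$10 applied to Garrison Recovery: Garrison Recovery becomes $457,650.

Lower Outreach: $229,320 · North Housing: $163,040 · Lakeview Youth: $590,220 · Garrison Recovery: $457,650 · Meridian Transit: $430,090 · Upper Advocacy: $349,780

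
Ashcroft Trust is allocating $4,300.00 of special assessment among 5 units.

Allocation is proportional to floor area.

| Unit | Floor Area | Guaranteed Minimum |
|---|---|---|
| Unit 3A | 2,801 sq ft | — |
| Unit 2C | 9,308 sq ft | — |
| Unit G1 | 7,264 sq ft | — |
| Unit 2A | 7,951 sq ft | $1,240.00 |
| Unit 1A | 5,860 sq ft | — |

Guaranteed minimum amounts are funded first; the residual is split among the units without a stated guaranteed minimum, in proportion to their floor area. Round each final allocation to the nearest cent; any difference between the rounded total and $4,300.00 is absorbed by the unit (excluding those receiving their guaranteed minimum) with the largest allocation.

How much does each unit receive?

Unit 3A: $339.68 | Unit 2C: $1,128.78 | Unit G1: $880.90 | Unit 2A: $1,240.00 | Unit 1A: $710.64

Fund the minimums — Unit 2A $1,240.00. Residual $3,060.00.
Residual split over remaining floor area 25,233: Unit 3A 339.6766 → $339.68; Unit 2C 1,128.7790 → $1,128.78; Unit G1 880.9036 → $880.90; Unit 1A 710.6408 → $710.64.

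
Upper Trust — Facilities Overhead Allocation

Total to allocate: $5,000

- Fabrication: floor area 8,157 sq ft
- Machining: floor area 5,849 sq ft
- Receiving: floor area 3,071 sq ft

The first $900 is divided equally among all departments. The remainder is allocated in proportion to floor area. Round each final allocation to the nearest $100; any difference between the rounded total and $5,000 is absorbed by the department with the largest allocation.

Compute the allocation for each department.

$900 shared equally gives $300 per department.
Remainder $4,100 by floor area (total 17,077): Fabrication 1,958.41 → $2,000; Machining 1,404.28 → $1,400; Receiving 737.31 → $700.
Totals: Fabrication $300 + $2,000 = $2,300; Machining $300 + $1,400 = $1,700; Receiving $300 + $700 = $1,000.

Fabrication: $2,300 · Machining: $1,700 · Receiving: $1,000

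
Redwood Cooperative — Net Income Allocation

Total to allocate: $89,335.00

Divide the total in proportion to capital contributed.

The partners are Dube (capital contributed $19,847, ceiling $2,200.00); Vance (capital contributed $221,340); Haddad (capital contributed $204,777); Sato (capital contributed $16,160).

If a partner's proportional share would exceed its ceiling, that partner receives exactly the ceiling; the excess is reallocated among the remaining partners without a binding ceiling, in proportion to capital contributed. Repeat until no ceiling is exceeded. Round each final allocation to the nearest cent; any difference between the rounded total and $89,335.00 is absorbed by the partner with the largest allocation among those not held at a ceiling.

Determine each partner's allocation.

Dube: $2,200.00 | Vance: $43,607.20 | Haddad: $40,344.05 | Sato: $3,183.75

Total capital contributed = 462,124.
Unconstrained shares: Dube 3,836.7013; Vance 42,788.1021; Haddad 39,586.2437; Sato 3,123.9529.
Cap binds for Dube ($2,200.00); residual $87,135.00 reallocated over remaining capital contributed 442,277.
Redistributed shares: Vance 43,607.1984 → $43,607.20; Haddad 40,344.0466 → $40,344.05; Sato 3,183.75498 → $3,183.75.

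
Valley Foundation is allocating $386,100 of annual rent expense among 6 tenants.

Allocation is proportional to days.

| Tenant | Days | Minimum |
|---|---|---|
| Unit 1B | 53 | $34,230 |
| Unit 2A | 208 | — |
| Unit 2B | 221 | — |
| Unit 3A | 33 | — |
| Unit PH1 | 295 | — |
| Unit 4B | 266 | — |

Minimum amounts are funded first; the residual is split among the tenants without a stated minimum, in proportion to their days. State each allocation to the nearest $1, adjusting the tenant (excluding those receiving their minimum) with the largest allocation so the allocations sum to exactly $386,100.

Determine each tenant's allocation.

Unit 1B: $34,230 | Unit 2A: $71,543 | Unit 2B: $76,015 | Unit 3A: $11,351 | Unit PH1: $101,468 | Unit 4B: $91,493

Fund the minimums — Unit 1B $34,230. Balance $351,870.
Balance split over remaining days 1,023: Unit 2A 71,543.46 → $71,543; Unit 2B 76,014.93 → $76,015; Unit 3A 11,350.65 → $11,351; Unit PH1 101,467.89 → $101,468; Unit 4B 91,493.08 → $91,493.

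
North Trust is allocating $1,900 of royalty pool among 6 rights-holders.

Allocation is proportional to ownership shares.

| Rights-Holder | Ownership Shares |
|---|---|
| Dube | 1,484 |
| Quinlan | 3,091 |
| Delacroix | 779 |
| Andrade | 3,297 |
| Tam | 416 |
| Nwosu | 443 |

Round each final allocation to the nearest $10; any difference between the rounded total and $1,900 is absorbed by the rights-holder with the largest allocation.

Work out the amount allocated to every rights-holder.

Dube: $300 · Quinlan: $620 · Delacroix: $160 · Andrade: $650 · Tam: $80 · Nwosu: $90

Combined ownership shares = 9,510.
Unrounded shares: Dube 1,484/9,510 × $1,900 = 296.49; Quinlan 3,091/9,510 × $1,900 = 617.55; Delacroix 779/9,510 × $1,900 = 155.64; Andrade 3,297/9,510 × $1,900 = 658.71; Tam 416/9,510 × $1,900 = 83.11; Nwosu 443/9,510 × $1,900 = 88.51.
After rounding ($10): Dube $300; Quinlan $620; Delacroix $160; Andrade $660; Tam $80; Nwosu $90. Sum = $1,910.
Difference $1,900 − $1,910 = −$10 applied to largest allocation (Andrade): Andrade becomes $650.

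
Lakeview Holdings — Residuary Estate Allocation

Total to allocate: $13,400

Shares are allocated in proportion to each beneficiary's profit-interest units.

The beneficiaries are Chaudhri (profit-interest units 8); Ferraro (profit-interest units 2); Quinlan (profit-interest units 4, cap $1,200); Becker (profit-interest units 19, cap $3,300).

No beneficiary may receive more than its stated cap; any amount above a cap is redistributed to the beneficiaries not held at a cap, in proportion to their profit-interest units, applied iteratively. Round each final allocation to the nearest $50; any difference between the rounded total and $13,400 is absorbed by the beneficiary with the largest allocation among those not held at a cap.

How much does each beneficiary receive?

Chaudhri: $7,100; Ferraro: $1,800; Quinlan: $1,200; Becker: $3,300

Profit-interest units total: 33.
Pro-rata shares before constraints: Chaudhri 3,248.48; Ferraro 812.12; Quinlan 1,624.24; Becker 7,715.15.
Held at cap: Quinlan ($1,200), Becker ($3,300); balance $8,900 reallocated over remaining profit-interest units 10.
Redistributed shares: Chaudhri 7,120.00 → $7,100; Ferraro 1,780.00 → $1,800.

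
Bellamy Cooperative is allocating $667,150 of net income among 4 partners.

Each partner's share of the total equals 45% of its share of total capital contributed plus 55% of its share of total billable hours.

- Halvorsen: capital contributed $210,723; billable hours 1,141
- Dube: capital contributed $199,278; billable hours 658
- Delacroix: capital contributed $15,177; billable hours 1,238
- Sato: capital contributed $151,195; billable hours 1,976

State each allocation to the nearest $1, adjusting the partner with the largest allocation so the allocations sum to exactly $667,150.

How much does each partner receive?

Totals — capital contributed 576,373, billable hours 5,013.
Blended shares (45% capital contributed + 55% billable hours): Halvorsen 0.2897; Dube 0.2278; Delacroix 0.1477; Sato 0.3348.
Unrounded shares: Halvorsen 193,276.91; Dube 151,961.75; Delacroix 98,522.18; Sato 223,389.16.
At nearest $1: Halvorsen $193,277; Dube $151,962; Delacroix $98,522; Sato $223,389. Sum = $667,150.
No rounding difference to absorb.

Halvorsen: $193,277 · Dube: $151,962 · Delacroix: $98,522 · Sato: $223,389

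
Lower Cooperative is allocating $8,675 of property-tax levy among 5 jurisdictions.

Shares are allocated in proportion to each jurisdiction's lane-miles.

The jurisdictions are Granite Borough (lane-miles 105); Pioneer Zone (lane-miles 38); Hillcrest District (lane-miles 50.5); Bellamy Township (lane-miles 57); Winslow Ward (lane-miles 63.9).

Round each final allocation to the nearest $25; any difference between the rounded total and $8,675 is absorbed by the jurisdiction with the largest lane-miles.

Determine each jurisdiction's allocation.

Granite Borough: $2,875; Pioneer Zone: $1,050; Hillcrest District: $1,400; Bellamy Township: $1,575; Winslow Ward: $1,775

Total lane-miles = 314.4.
Unrounded shares: Granite Borough 105/314.4 × $8,675 = 2,897.19; Pioneer Zone 38/314.4 × $8,675 = 1,048.51; Hillcrest District 50.5/314.4 × $8,675 = 1,393.41; Bellamy Township 57/314.4 × $8,675 = 1,572.76; Winslow Ward 63.9/314.4 × $8,675 = 1,763.14.
Rounded to nearest $25: Granite Borough $2,900; Pioneer Zone $1,050; Hillcrest District $1,400; Bellamy Township $1,575; Winslow Ward $1,775. Sum = $8,700.
Difference $8,675 − $8,700 = −$25 applied to largest lane-miles (Granite Borough): Granite Borough becomes $2,875.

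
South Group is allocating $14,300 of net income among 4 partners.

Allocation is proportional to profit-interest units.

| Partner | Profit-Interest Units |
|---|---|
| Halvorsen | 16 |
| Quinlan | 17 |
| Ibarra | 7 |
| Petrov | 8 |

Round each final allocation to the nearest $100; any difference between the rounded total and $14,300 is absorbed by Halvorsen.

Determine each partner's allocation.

Halvorsen: $4,700 · Quinlan: $5,100 · Ibarra: $2,100 · Petrov: $2,400

Profit-interest units total: 48.
Proportional shares: Halvorsen 16/48 × $14,300 = 4,766.67; Quinlan 17/48 × $14,300 = 5,064.58; Ibarra 7/48 × $14,300 = 2,085.42; Petrov 8/48 × $14,300 = 2,383.33.
After rounding ($100): Halvorsen $4,800; Quinlan $5,100; Ibarra $2,100; Petrov $2,400. Sum = $14,400.
Difference $14,300 − $14,400 = −$100 applied to Halvorsen: Halvorsen becomes $4,700.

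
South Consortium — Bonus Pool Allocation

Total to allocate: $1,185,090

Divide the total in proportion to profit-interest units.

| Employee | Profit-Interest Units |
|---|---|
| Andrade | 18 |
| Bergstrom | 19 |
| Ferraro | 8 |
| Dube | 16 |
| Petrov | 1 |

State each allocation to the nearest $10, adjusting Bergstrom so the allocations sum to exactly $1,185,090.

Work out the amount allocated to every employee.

Andrade: $344,060 · Bergstrom: $363,180 · Ferraro: $152,910 · Dube: $305,830 · Petrov: $19,110

Combined profit-interest units = 62.
Proportional shares: Andrade 18/62 × $1,185,090 = 344,058.39; Bergstrom 19/62 × $1,185,090 = 363,172.74; Ferraro 8/62 × $1,185,090 = 152,914.84; Dube 16/62 × $1,185,090 = 305,829.68; Petrov 1/62 × $1,185,090 = 19,114.35.
At nearest $10: Andrade $344,060; Bergstrom $363,170; Ferraro $152,910; Dube $305,830; Petrov $19,110. Sum = $1,185,080.
Difference $1,185,090 − $1,185,080 = +$10 applied to Bergstrom: Bergstrom becomes $363,180.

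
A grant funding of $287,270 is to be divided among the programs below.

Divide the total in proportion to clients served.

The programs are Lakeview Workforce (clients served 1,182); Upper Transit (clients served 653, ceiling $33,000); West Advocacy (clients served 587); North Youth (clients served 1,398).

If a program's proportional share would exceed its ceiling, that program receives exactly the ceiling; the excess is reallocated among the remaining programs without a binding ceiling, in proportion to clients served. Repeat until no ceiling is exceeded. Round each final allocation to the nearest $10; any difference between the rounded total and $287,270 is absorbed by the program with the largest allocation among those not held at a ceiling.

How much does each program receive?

Lakeview Workforce: $94,900 | Upper Transit: $33,000 | West Advocacy: $47,130 | North Youth: $112,240

Total clients served = 3,820.
Pro-rata shares before constraints: Lakeview Workforce 88,888.26; Upper Transit 49,106.63; West Advocacy 44,143.32; North Youth 105,131.80.
Cap binds for Upper Transit ($33,000); residual $254,270 reallocated over remaining clients served 3,167.
Shares after redistribution: Lakeview Workforce 94,899.63 → $94,900; West Advocacy 47,128.67 → $47,130; North Youth 112,241.70 → $112,240.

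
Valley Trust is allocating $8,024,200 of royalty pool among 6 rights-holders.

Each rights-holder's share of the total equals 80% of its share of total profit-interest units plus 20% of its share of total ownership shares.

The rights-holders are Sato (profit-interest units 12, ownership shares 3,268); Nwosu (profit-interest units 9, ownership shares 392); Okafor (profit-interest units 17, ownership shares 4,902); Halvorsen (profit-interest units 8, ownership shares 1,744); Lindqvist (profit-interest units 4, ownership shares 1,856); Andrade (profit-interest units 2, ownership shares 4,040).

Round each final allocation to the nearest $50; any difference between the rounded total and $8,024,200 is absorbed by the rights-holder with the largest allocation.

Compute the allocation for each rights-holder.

Sato: $1,805,100 | Nwosu: $1,149,850 | Okafor: $2,584,200 | Halvorsen: $1,160,350 | Lindqvist: $677,650 | Andrade: $647,050

Profit-interest units total 52; ownership shares total 16,202.
Composite weights (80% profit-interest units + 20% ownership shares): Sato 0.2250; Nwosu 0.1433; Okafor 0.3220; Halvorsen 0.1446; Lindqvist 0.0844; Andrade 0.0806.
Unrounded shares: Sato 1,805,092.60; Nwosu 1,149,871.45; Okafor 2,584,189.67; Halvorsen 1,160,340.48; Lindqvist 677,637.38; Andrade 647,068.42.
Rounded to nearest $50: Sato $1,805,100; Nwosu $1,149,850; Okafor $2,584,200; Halvorsen $1,160,350; Lindqvist $677,650; Andrade $647,050. Sum = $8,024,200.
Sum already equals the total — no adjustment.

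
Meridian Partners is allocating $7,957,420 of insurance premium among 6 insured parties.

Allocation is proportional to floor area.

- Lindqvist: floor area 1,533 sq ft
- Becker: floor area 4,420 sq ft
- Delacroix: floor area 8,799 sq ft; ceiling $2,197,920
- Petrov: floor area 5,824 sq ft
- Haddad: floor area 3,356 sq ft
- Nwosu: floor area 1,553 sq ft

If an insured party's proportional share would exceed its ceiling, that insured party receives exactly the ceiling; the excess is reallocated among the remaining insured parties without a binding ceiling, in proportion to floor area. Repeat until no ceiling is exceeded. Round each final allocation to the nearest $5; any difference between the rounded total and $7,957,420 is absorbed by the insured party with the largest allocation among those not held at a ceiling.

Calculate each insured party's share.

Sum of floor area: 25,485.
Pro-rata shares before constraints: Lindqvist 478,662.93; Becker 1,380,097.96; Delacroix 2,747,394.10; Petrov 1,818,482.01; Haddad 1,047,875.28; Nwosu 484,907.72.
Capped: Delacroix ($2,197,920); residual $5,759,500 reallocated over remaining floor area 16,686.
Redistributed shares: Lindqvist 529,145.00 → $529,145; Becker 1,525,649.65 → $1,525,650; Petrov 2,010,267.77 → $2,010,270; Haddad 1,158,389.19 → $1,158,390; Nwosu 536,048.39 → $536,050.
Rounding difference −$5 applied to Petrov → $2,010,265.

Lindqvist: $529,145; Becker: $1,525,650; Delacroix: $2,197,920; Petrov: $2,010,265; Haddad: $1,158,390; Nwosu: $536,050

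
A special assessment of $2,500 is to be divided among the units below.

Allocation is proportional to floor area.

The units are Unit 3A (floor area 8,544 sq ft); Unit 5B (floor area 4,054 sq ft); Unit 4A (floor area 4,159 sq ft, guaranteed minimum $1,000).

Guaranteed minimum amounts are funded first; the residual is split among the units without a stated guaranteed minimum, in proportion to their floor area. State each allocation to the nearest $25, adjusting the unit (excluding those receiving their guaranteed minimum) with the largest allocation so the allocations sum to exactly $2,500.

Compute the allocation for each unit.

Unit 3A: $1,025 | Unit 5B: $475 | Unit 4A: $1,000

Fund the minimums — Unit 4A $1,000. Remaining pool $1,500.
Remaining pool split over remaining floor area 12,598: Unit 3A 1,017.30 → $1,025; Unit 5B 482.70 → $475.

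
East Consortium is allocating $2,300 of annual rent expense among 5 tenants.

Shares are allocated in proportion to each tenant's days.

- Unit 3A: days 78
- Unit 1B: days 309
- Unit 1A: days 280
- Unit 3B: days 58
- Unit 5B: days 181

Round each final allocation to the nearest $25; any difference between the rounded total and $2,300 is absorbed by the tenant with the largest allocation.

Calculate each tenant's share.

Unit 3A: $200 | Unit 1B: $800 | Unit 1A: $700 | Unit 3B: $150 | Unit 5B: $450

Total days = 906.
Proportional shares: Unit 3A 78/906 × $2,300 = 198.01; Unit 1B 309/906 × $2,300 = 784.44; Unit 1A 280/906 × $2,300 = 710.82; Unit 3B 58/906 × $2,300 = 147.24; Unit 5B 181/906 × $2,300 = 459.49.
At nearest $25: Unit 3A $200; Unit 1B $775; Unit 1A $700; Unit 3B $150; Unit 5B $450. Sum = $2,275.
Difference $2,300 − $2,275 = +$25 applied to largest allocation (Unit 1B): Unit 1B becomes $800.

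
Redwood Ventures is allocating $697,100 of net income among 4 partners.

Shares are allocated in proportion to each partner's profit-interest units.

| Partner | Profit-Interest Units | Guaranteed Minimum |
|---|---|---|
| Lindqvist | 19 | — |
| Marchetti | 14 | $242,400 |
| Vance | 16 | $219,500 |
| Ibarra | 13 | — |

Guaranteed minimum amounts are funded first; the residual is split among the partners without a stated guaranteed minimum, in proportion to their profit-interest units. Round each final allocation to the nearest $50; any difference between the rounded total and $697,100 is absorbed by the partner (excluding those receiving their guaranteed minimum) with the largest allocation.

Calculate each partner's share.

Lindqvist: $139,650; Marchetti: $242,400; Vance: $219,500; Ibarra: $95,550

Fund the minimums — Marchetti $242,400; Vance $219,500. Residual $235,200.
Residual split over remaining profit-interest units 32: Lindqvist 139,650.00 → $139,650; Ibarra 95,550.00 → $95,550.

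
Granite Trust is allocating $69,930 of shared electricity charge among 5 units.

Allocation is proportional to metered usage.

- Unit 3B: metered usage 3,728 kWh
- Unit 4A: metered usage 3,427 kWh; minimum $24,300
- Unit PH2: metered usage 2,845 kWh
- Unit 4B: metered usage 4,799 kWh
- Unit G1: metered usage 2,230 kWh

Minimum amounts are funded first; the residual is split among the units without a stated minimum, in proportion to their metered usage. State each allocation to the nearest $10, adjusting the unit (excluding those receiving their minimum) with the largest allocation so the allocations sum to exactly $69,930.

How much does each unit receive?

Unit 3B: $12,510; Unit 4A: $24,300; Unit PH2: $9,540; Unit 4B: $16,100; Unit G1: $7,480

Fund the minimums — Unit 4A $24,300. Remaining pool $45,630.
Remaining pool split over remaining metered usage 13,602: Unit 3B 12,506.15 → $12,510; Unit PH2 9,543.99 → $9,540; Unit 4B 16,098.98 → $16,100; Unit G1 7,480.88 → $7,480.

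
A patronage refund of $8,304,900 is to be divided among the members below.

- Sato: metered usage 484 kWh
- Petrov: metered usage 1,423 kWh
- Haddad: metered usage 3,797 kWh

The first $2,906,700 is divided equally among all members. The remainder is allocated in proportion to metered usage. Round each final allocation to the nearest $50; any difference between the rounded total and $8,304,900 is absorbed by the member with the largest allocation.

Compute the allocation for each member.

First tranche $2,906,700 split equally: $968,900 each.
Remainder $5,398,200 by metered usage (total 5,704): Sato 458,052.03 → $458,050; Petrov 1,346,710.83 → $1,346,700; Haddad 3,593,437.13 → $3,593,450.
Totals: Sato $968,900 + $458,050 = $1,426,950; Petrov $968,900 + $1,346,700 = $2,315,600; Haddad $968,900 + $3,593,450 = $4,562,350.

Sato: $1,426,950 | Petrov: $2,315,600 | Haddad: $4,562,350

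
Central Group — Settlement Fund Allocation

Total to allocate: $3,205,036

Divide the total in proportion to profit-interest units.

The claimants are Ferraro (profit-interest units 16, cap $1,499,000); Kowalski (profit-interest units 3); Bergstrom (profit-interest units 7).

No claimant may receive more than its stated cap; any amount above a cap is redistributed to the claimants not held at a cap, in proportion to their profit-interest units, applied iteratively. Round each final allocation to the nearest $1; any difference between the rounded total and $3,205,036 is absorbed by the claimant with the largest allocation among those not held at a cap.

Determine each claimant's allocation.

Ferraro: $1,499,000 · Kowalski: $511,811 · Bergstrom: $1,194,225

Total profit-interest units = 26.
Proportional shares (ignoring caps): Ferraro 1,972,329.85; Kowalski 369,811.85; Bergstrom 862,894.31.
Cap binds for Ferraro ($1,499,000); residual $1,706,036 reallocated over remaining profit-interest units 10.
Remaining shares: Kowalski 511,810.80 → $511,811; Bergstrom 1,194,225.20 → $1,194,225.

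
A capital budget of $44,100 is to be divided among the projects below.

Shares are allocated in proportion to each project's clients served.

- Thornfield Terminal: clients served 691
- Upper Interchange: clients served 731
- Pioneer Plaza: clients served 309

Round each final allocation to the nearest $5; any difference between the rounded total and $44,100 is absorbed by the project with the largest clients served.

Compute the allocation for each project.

Clients served total: 691 + 731 + 309 = 1,731.
Raw shares: Thornfield Terminal 17,604.33; Upper Interchange 18,623.40; Pioneer Plaza 7,872.27.
Rounded to nearest $5: Thornfield Terminal $17,605; Upper Interchange $18,625; Pioneer Plaza $7,870. Sum = $44,100.
Rounded total matches; no reconciliation needed.

Thornfield Terminal: $17,605 · Upper Interchange: $18,625 · Pioneer Plaza: $7,870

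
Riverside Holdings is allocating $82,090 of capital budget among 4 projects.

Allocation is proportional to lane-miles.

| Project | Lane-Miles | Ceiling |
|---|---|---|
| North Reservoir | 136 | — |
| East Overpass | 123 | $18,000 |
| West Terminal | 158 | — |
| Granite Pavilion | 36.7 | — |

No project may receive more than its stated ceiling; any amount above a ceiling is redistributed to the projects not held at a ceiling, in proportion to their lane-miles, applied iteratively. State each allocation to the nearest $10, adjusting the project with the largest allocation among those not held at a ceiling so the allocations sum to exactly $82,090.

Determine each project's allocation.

Total lane-miles = 453.7.
Unconstrained shares: North Reservoir 24,607.10; East Overpass 22,254.95; West Terminal 28,587.66; Granite Pavilion 6,640.30.
Cap binds for East Overpass ($18,000); residual $64,090 reallocated over remaining lane-miles 330.7.
Remaining shares: North Reservoir 26,356.94 → $26,360; West Terminal 30,620.56 → $30,620; Granite Pavilion 7,112.50 → $7,110.

North Reservoir: $26,360; East Overpass: $18,000; West Terminal: $30,620; Granite Pavilion: $7,110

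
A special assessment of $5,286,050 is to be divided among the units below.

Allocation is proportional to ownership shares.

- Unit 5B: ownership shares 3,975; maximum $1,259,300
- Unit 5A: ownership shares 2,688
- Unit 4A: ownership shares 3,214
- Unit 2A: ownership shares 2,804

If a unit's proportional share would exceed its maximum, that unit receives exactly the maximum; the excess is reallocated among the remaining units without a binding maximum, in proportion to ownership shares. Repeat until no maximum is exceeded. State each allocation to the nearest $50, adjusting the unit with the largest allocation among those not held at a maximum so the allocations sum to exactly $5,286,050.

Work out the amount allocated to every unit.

Sum of ownership shares: 12,681.
Unconstrained shares: Unit 5B 1,656,970.96; Unit 5A 1,120,487.53; Unit 4A 1,339,749.60; Unit 2A 1,168,841.91.
Capped: Unit 5B ($1,259,300); balance $4,026,750 reallocated over remaining ownership shares 8,706.
Remaining shares: Unit 5A 1,243,269.47 → $1,243,250; Unit 4A 1,486,558.06 → $1,486,550; Unit 2A 1,296,922.47 → $1,296,900.
Rounding difference +$50 applied to Unit 4A → $1,486,600.

Unit 5B: $1,259,300 | Unit 5A: $1,243,250 | Unit 4A: $1,486,600 | Unit 2A: $1,296,900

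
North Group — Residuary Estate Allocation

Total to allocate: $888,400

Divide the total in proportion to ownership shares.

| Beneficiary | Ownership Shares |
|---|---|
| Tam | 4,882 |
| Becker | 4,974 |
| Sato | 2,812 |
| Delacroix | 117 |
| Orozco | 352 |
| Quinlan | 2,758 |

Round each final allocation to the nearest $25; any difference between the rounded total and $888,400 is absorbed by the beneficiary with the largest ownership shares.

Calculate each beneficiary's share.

Tam: $272,875 · Becker: $277,975 · Sato: $157,175 · Delacroix: $6,550 · Orozco: $19,675 · Quinlan: $154,150

Combined ownership shares = 15,895.
Pro-rata amounts: Tam 4,882/15,895 × $888,400 = 272,863.72; Becker 4,974/15,895 × $888,400 = 278,005.76; Sato 2,812/15,895 × $888,400 = 157,167.71; Delacroix 117/15,895 × $888,400 = 6,539.34; Orozco 352/15,895 × $888,400 = 19,673.91; Quinlan 2,758/15,895 × $888,400 = 154,149.56.
At nearest $25: Tam $272,875; Becker $278,000; Sato $157,175; Delacroix $6,550; Orozco $19,675; Quinlan $154,150. Sum = $888,425.
Difference $888,400 − $888,425 = −$25 applied to largest ownership shares (Becker): Becker becomes $277,975.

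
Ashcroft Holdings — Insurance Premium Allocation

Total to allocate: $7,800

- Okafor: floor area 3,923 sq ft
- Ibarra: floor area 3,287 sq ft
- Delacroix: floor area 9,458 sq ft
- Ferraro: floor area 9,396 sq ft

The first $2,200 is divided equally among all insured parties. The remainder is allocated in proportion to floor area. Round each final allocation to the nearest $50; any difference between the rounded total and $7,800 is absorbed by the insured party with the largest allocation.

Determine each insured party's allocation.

$2,200 shared equally gives $550 per insured party.
Remainder $5,600 by floor area (total 26,064): Okafor 842.88 → $850; Ibarra 706.23 → $700; Delacroix 2,032.11 → $2,050; Ferraro 2,018.78 → $2,000.
Totals: Okafor $550 + $850 = $1,400; Ibarra $550 + $700 = $1,250; Delacroix $550 + $2,050 = $2,600; Ferraro $550 + $2,000 = $2,550.

Okafor: $1,400 | Ibarra: $1,250 | Delacroix: $2,600 | Ferraro: $2,550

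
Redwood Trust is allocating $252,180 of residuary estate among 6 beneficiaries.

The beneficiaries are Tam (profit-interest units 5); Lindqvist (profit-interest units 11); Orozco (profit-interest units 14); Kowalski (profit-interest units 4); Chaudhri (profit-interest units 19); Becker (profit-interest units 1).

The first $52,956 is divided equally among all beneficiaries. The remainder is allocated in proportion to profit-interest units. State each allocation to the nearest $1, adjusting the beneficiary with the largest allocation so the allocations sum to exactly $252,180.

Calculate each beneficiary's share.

Equal tier: $52,956 ÷ 6 = $8,826 apiece.
Remainder $199,224 by profit-interest units (total 54): Tam 18,446.67 → $18,447; Lindqvist 40,582.67 → $40,583; Orozco 51,650.67 → $51,651; Kowalski 14,757.33 → $14,757; Chaudhri 70,097.33 → $70,097; Becker 3,689.33 → $3,689.
Totals: Tam $8,826 + $18,447 = $27,273; Lindqvist $8,826 + $40,583 = $49,409; Orozco $8,826 + $51,651 = $60,477; Kowalski $8,826 + $14,757 = $23,583; Chaudhri $8,826 + $70,097 = $78,923; Becker $8,826 + $3,689 = $12,515.

Tam: $27,273; Lindqvist: $49,409; Orozco: $60,477; Kowalski: $23,583; Chaudhri: $78,923; Becker: $12,515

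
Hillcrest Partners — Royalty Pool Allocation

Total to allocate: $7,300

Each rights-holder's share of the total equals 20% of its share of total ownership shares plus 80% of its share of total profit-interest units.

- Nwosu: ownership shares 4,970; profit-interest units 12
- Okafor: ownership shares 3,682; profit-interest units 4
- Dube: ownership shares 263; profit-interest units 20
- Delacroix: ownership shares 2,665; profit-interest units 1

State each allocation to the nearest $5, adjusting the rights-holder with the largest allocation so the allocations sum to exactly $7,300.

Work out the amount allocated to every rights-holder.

Nwosu: $2,520 · Okafor: $1,095 · Dube: $3,190 · Delacroix: $495

Ownership shares total 11,580; profit-interest units total 37.
Blended shares (20% ownership shares + 80% profit-interest units): Nwosu 0.3453; Okafor 0.1501; Dube 0.4370; Delacroix 0.0676.
Proportional shares: Nwosu 2,520.67; Okafor 1,095.58; Dube 3,189.92; Delacroix 493.84.
After rounding ($5): Nwosu $2,520; Okafor $1,095; Dube $3,190; Delacroix $495. Sum = $7,300.
Sum already equals the total — no adjustment.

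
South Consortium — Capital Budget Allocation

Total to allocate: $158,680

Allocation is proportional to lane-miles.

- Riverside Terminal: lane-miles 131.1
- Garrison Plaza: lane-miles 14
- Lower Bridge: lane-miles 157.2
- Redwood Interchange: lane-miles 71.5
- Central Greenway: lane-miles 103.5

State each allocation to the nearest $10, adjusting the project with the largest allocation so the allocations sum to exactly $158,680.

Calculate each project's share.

Lane-miles total: 477.3.
Unrounded shares: Riverside Terminal 131.1/477.3 × $158,680 = 43,584.64; Garrison Plaza 14/477.3 × $158,680 = 4,654.35; Lower Bridge 157.2/477.3 × $158,680 = 52,261.67; Redwood Interchange 71.5/477.3 × $158,680 = 23,770.42; Central Greenway 103.5/477.3 × $158,680 = 34,408.93.
Rounded to nearest $10: Riverside Terminal $43,580; Garrison Plaza $4,650; Lower Bridge $52,260; Redwood Interchange $23,770; Central Greenway $34,410. Sum = $158,670.
Difference $158,680 − $158,670 = +$10 applied to largest allocation (Lower Bridge): Lower Bridge becomes $52,270.

Riverside Terminal: $43,580 | Garrison Plaza: $4,650 | Lower Bridge: $52,270 | Redwood Interchange: $23,770 | Central Greenway: $34,410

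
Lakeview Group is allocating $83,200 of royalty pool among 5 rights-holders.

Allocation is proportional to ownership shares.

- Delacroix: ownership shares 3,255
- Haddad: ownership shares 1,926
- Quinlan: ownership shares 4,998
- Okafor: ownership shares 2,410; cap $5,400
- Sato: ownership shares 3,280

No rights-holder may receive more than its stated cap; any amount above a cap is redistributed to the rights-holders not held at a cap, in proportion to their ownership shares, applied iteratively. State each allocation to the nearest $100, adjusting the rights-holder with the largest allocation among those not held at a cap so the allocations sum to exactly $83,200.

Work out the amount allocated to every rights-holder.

Delacroix: $18,800 · Haddad: $11,100 · Quinlan: $28,900 · Okafor: $5,400 · Sato: $19,000

Ownership shares total: 15,869.
Pro-rata shares before constraints: Delacroix 17,065.73; Haddad 10,097.88; Quinlan 26,204.15; Okafor 12,635.45; Sato 17,196.80.
Capped: Okafor ($5,400); remaining pool $77,800 reallocated over remaining ownership shares 13,459.
Shares after redistribution: Delacroix 18,815.59 → $18,800; Haddad 11,133.28 → $11,100; Quinlan 28,891.03 → $28,900; Sato 18,960.10 → $19,000.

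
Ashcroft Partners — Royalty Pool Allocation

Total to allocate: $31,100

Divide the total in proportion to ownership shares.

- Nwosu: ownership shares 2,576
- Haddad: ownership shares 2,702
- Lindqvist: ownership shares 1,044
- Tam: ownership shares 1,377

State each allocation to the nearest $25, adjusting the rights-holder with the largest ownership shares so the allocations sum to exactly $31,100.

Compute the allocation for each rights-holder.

Ownership shares total: 2,576 + 2,702 + 1,044 + 1,377 = 7,699.
Unrounded shares: Nwosu 10,405.72; Haddad 10,914.69; Lindqvist 4,217.22; Tam 5,562.37.
At nearest $25: Nwosu $10,400; Haddad $10,925; Lindqvist $4,225; Tam $5,550. Sum = $31,100.
Sum already equals the total — no adjustment.

Nwosu: $10,400; Haddad: $10,925; Lindqvist: $4,225; Tam: $5,550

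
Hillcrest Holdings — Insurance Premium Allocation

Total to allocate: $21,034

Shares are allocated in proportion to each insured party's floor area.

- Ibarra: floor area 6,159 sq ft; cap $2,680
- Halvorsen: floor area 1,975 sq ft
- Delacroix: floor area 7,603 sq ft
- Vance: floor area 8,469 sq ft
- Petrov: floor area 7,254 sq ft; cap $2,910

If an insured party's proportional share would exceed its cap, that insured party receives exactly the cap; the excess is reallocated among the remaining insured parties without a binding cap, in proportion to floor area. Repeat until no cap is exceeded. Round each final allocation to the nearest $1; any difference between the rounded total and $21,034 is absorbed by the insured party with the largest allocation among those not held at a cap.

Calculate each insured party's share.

Sum of floor area: 31,460.
Proportional shares (ignoring caps): Ibarra 4,117.88; Halvorsen 1,320.48; Delacroix 5,083.33; Vance 5,662.33; Petrov 4,849.99.
Held at cap: Ibarra ($2,680), Petrov ($2,910); remaining pool $15,444 reallocated over remaining floor area 18,047.
Remaining shares: Halvorsen 1,690.14 → $1,690; Delacroix 6,506.39 → $6,506; Vance 7,247.48 → $7,247.
Rounding difference +$1 applied to Vance → $7,248.

Ibarra: $2,680 · Halvorsen: $1,690 · Delacroix: $6,506 · Vance: $7,248 · Petrov: $2,910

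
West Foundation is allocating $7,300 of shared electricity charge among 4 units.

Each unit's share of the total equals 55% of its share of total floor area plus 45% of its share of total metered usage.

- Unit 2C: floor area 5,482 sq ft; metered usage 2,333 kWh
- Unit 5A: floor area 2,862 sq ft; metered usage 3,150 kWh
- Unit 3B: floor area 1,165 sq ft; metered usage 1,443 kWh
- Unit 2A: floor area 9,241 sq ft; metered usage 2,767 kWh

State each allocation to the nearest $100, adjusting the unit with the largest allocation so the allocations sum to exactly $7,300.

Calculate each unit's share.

Totals — floor area 18,750, metered usage 9,693.
Composite weights (55% floor area + 45% metered usage): Unit 2C 0.2691; Unit 5A 0.2302; Unit 3B 0.1012; Unit 2A 0.3995.
Unrounded shares: Unit 2C 1,964.54; Unit 5A 1,680.40; Unit 3B 738.50; Unit 2A 2,916.55.
Rounded to nearest $100: Unit 2C $2,000; Unit 5A $1,700; Unit 3B $700; Unit 2A $2,900. Sum = $7,300.
Sum already equals the total — no adjustment.

Unit 2C: $2,000 · Unit 5A: $1,700 · Unit 3B: $700 · Unit 2A: $2,900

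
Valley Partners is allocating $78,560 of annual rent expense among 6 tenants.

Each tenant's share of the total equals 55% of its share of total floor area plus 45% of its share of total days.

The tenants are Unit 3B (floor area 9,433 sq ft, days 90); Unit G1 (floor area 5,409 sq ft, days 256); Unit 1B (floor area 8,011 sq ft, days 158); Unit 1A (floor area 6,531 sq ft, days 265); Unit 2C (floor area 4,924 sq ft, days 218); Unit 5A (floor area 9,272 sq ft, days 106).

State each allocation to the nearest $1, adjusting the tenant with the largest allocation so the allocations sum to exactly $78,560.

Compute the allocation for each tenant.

Unit 3B: $12,263 | Unit G1: $13,643 | Unit 1B: $13,053 | Unit 1A: $15,047 | Unit 2C: $11,933 | Unit 5A: $12,621

Floor area total 43,580; days total 1,093.
Combined weights (55% floor area + 45% days): Unit 3B 0.1561; Unit G1 0.1737; Unit 1B 0.1662; Unit 1A 0.1915; Unit 2C 0.1519; Unit 5A 0.1607.
Proportional shares: Unit 3B 12,263.44; Unit G1 13,642.89; Unit 1B 13,052.97; Unit 1A 15,046.41; Unit 2C 11,932.96; Unit 5A 12,621.32.
Rounded to nearest $1: Unit 3B $12,263; Unit G1 $13,643; Unit 1B $13,053; Unit 1A $15,046; Unit 2C $11,933; Unit 5A $12,621. Sum = $78,559.
Difference $78,560 − $78,559 = +$1 applied to largest allocation (Unit 1A): Unit 1A becomes $15,047.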